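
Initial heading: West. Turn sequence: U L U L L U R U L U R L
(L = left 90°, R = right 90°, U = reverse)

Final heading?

Start: West
  U (U-turn (180°)) -> East
  L (left (90° counter-clockwise)) -> North
  U (U-turn (180°)) -> South
  L (left (90° counter-clockwise)) -> East
  L (left (90° counter-clockwise)) -> North
  U (U-turn (180°)) -> South
  R (right (90° clockwise)) -> West
  U (U-turn (180°)) -> East
  L (left (90° counter-clockwise)) -> North
  U (U-turn (180°)) -> South
  R (right (90° clockwise)) -> West
  L (left (90° counter-clockwise)) -> South
Final: South

Answer: Final heading: South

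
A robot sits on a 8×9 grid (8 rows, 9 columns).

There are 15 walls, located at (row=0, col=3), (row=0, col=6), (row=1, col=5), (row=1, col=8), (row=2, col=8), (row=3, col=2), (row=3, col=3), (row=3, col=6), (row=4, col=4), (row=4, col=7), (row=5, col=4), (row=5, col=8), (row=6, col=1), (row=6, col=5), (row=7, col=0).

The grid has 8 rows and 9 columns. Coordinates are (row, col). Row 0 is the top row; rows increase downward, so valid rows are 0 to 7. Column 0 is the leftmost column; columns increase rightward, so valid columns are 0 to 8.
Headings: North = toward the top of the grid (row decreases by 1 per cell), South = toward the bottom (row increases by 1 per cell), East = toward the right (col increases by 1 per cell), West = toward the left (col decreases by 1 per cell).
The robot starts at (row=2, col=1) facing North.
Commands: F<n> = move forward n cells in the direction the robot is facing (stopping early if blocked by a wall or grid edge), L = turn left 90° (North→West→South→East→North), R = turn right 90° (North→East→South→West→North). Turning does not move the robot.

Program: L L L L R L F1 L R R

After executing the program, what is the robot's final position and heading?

Start: (row=2, col=1), facing North
  L: turn left, now facing West
  L: turn left, now facing South
  L: turn left, now facing East
  L: turn left, now facing North
  R: turn right, now facing East
  L: turn left, now facing North
  F1: move forward 1, now at (row=1, col=1)
  L: turn left, now facing West
  R: turn right, now facing North
  R: turn right, now facing East
Final: (row=1, col=1), facing East

Answer: Final position: (row=1, col=1), facing East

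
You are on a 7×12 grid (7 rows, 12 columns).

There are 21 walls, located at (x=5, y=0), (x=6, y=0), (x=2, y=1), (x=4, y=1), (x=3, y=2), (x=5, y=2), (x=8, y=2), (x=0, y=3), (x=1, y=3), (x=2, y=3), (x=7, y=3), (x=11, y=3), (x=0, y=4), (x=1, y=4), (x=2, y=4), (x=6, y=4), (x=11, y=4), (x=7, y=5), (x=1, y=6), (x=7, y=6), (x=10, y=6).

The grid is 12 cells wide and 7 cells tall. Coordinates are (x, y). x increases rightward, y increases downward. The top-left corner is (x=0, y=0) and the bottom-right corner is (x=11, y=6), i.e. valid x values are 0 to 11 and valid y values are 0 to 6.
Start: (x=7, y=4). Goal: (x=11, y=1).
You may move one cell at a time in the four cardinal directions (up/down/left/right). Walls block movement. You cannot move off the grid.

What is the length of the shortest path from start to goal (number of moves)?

Answer: Shortest path length: 7

Derivation:
BFS from (x=7, y=4) until reaching (x=11, y=1):
  Distance 0: (x=7, y=4)
  Distance 1: (x=8, y=4)
  Distance 2: (x=8, y=3), (x=9, y=4), (x=8, y=5)
  Distance 3: (x=9, y=3), (x=10, y=4), (x=9, y=5), (x=8, y=6)
  Distance 4: (x=9, y=2), (x=10, y=3), (x=10, y=5), (x=9, y=6)
  Distance 5: (x=9, y=1), (x=10, y=2), (x=11, y=5)
  Distance 6: (x=9, y=0), (x=8, y=1), (x=10, y=1), (x=11, y=2), (x=11, y=6)
  Distance 7: (x=8, y=0), (x=10, y=0), (x=7, y=1), (x=11, y=1)  <- goal reached here
One shortest path (7 moves): (x=7, y=4) -> (x=8, y=4) -> (x=9, y=4) -> (x=10, y=4) -> (x=10, y=3) -> (x=10, y=2) -> (x=11, y=2) -> (x=11, y=1)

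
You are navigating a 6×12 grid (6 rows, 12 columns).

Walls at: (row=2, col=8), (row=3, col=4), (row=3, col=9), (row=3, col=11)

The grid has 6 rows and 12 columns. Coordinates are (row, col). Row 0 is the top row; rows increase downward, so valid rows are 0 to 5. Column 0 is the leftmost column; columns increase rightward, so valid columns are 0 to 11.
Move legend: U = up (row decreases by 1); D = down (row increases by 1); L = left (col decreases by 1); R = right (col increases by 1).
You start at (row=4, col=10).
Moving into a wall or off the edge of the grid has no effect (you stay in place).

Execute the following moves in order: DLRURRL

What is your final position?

Answer: Final position: (row=4, col=10)

Derivation:
Start: (row=4, col=10)
  D (down): (row=4, col=10) -> (row=5, col=10)
  L (left): (row=5, col=10) -> (row=5, col=9)
  R (right): (row=5, col=9) -> (row=5, col=10)
  U (up): (row=5, col=10) -> (row=4, col=10)
  R (right): (row=4, col=10) -> (row=4, col=11)
  R (right): blocked, stay at (row=4, col=11)
  L (left): (row=4, col=11) -> (row=4, col=10)
Final: (row=4, col=10)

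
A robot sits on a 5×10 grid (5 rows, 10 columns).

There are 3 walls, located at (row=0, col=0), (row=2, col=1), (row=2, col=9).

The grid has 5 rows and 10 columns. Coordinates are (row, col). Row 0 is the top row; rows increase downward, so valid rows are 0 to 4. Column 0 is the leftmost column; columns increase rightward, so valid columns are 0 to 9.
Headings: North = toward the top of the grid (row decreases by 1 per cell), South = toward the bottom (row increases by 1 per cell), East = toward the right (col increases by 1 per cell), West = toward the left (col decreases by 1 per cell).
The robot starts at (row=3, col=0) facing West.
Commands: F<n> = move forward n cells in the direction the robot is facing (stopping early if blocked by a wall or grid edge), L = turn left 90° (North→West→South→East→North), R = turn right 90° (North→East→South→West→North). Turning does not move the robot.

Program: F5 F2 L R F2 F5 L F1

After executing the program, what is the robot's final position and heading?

Answer: Final position: (row=4, col=0), facing South

Derivation:
Start: (row=3, col=0), facing West
  F5: move forward 0/5 (blocked), now at (row=3, col=0)
  F2: move forward 0/2 (blocked), now at (row=3, col=0)
  L: turn left, now facing South
  R: turn right, now facing West
  F2: move forward 0/2 (blocked), now at (row=3, col=0)
  F5: move forward 0/5 (blocked), now at (row=3, col=0)
  L: turn left, now facing South
  F1: move forward 1, now at (row=4, col=0)
Final: (row=4, col=0), facing South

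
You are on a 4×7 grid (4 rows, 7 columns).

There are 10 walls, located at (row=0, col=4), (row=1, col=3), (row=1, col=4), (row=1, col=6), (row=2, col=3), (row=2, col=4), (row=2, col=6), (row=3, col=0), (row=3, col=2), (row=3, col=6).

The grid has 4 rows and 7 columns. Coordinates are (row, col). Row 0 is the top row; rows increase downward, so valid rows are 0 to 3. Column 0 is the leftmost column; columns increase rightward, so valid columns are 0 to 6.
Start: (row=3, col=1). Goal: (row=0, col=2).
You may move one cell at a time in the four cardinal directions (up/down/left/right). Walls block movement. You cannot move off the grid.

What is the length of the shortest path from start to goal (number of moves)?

Answer: Shortest path length: 4

Derivation:
BFS from (row=3, col=1) until reaching (row=0, col=2):
  Distance 0: (row=3, col=1)
  Distance 1: (row=2, col=1)
  Distance 2: (row=1, col=1), (row=2, col=0), (row=2, col=2)
  Distance 3: (row=0, col=1), (row=1, col=0), (row=1, col=2)
  Distance 4: (row=0, col=0), (row=0, col=2)  <- goal reached here
One shortest path (4 moves): (row=3, col=1) -> (row=2, col=1) -> (row=2, col=2) -> (row=1, col=2) -> (row=0, col=2)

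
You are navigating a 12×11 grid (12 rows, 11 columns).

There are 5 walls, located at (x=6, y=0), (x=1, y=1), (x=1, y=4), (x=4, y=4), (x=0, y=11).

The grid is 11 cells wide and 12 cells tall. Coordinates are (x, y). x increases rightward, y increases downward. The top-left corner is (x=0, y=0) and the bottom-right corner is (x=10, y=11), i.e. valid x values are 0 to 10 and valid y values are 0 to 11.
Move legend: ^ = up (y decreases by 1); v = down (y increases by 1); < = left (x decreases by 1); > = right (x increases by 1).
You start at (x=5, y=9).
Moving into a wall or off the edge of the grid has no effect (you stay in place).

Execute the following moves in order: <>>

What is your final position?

Answer: Final position: (x=6, y=9)

Derivation:
Start: (x=5, y=9)
  < (left): (x=5, y=9) -> (x=4, y=9)
  > (right): (x=4, y=9) -> (x=5, y=9)
  > (right): (x=5, y=9) -> (x=6, y=9)
Final: (x=6, y=9)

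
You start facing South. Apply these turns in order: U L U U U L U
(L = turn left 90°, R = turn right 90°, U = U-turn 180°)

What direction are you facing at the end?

Answer: Final heading: South

Derivation:
Start: South
  U (U-turn (180°)) -> North
  L (left (90° counter-clockwise)) -> West
  U (U-turn (180°)) -> East
  U (U-turn (180°)) -> West
  U (U-turn (180°)) -> East
  L (left (90° counter-clockwise)) -> North
  U (U-turn (180°)) -> South
Final: South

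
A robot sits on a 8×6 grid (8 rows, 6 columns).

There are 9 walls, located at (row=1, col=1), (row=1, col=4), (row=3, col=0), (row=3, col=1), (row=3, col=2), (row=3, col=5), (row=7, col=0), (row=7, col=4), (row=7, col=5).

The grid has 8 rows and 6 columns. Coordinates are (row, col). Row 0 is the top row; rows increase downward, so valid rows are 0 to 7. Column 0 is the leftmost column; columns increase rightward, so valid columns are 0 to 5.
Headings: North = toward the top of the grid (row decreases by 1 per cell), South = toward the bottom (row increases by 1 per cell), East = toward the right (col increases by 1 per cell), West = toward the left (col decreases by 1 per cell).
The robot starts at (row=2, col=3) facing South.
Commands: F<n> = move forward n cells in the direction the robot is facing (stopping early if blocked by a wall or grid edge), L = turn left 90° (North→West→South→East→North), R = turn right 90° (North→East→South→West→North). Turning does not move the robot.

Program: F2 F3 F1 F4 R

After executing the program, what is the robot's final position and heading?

Start: (row=2, col=3), facing South
  F2: move forward 2, now at (row=4, col=3)
  F3: move forward 3, now at (row=7, col=3)
  F1: move forward 0/1 (blocked), now at (row=7, col=3)
  F4: move forward 0/4 (blocked), now at (row=7, col=3)
  R: turn right, now facing West
Final: (row=7, col=3), facing West

Answer: Final position: (row=7, col=3), facing West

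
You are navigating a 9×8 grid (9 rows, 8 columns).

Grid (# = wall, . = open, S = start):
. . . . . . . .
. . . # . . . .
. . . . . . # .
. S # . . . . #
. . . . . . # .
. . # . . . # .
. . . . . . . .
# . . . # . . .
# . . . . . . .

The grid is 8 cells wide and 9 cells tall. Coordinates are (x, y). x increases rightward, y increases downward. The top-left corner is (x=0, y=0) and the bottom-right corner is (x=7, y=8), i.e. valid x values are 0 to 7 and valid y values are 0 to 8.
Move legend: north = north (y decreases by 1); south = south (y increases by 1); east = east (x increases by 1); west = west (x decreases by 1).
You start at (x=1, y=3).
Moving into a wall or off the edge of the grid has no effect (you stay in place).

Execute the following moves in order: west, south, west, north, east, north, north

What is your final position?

Answer: Final position: (x=1, y=1)

Derivation:
Start: (x=1, y=3)
  west (west): (x=1, y=3) -> (x=0, y=3)
  south (south): (x=0, y=3) -> (x=0, y=4)
  west (west): blocked, stay at (x=0, y=4)
  north (north): (x=0, y=4) -> (x=0, y=3)
  east (east): (x=0, y=3) -> (x=1, y=3)
  north (north): (x=1, y=3) -> (x=1, y=2)
  north (north): (x=1, y=2) -> (x=1, y=1)
Final: (x=1, y=1)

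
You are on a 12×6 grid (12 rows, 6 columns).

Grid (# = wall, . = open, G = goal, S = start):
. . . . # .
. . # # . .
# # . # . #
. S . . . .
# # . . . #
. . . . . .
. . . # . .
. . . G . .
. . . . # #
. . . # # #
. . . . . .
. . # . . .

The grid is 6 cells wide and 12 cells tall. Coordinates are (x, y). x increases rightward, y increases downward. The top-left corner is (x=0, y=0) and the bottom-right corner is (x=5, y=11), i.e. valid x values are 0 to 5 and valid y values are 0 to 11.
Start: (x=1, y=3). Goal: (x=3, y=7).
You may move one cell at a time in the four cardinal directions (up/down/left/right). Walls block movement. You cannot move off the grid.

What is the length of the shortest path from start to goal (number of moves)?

Answer: Shortest path length: 6

Derivation:
BFS from (x=1, y=3) until reaching (x=3, y=7):
  Distance 0: (x=1, y=3)
  Distance 1: (x=0, y=3), (x=2, y=3)
  Distance 2: (x=2, y=2), (x=3, y=3), (x=2, y=4)
  Distance 3: (x=4, y=3), (x=3, y=4), (x=2, y=5)
  Distance 4: (x=4, y=2), (x=5, y=3), (x=4, y=4), (x=1, y=5), (x=3, y=5), (x=2, y=6)
  Distance 5: (x=4, y=1), (x=0, y=5), (x=4, y=5), (x=1, y=6), (x=2, y=7)
  Distance 6: (x=5, y=1), (x=5, y=5), (x=0, y=6), (x=4, y=6), (x=1, y=7), (x=3, y=7), (x=2, y=8)  <- goal reached here
One shortest path (6 moves): (x=1, y=3) -> (x=2, y=3) -> (x=2, y=4) -> (x=2, y=5) -> (x=2, y=6) -> (x=2, y=7) -> (x=3, y=7)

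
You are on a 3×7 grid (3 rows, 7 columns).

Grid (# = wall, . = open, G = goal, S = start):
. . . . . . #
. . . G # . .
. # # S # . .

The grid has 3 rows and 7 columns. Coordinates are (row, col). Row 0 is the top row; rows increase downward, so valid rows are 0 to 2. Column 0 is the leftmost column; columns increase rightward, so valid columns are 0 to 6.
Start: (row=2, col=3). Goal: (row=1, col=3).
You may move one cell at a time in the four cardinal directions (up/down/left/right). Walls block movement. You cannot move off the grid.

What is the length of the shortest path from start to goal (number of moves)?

Answer: Shortest path length: 1

Derivation:
BFS from (row=2, col=3) until reaching (row=1, col=3):
  Distance 0: (row=2, col=3)
  Distance 1: (row=1, col=3)  <- goal reached here
One shortest path (1 moves): (row=2, col=3) -> (row=1, col=3)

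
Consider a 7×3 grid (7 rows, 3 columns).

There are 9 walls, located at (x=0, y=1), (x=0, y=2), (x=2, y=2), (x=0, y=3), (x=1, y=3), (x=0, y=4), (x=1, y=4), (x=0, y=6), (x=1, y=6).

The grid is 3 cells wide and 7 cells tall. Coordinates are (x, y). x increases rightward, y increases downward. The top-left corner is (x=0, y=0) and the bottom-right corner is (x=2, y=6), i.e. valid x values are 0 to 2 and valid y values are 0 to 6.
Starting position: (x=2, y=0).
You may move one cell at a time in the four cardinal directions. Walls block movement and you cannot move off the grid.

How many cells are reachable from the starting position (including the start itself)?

Answer: Reachable cells: 6

Derivation:
BFS flood-fill from (x=2, y=0):
  Distance 0: (x=2, y=0)
  Distance 1: (x=1, y=0), (x=2, y=1)
  Distance 2: (x=0, y=0), (x=1, y=1)
  Distance 3: (x=1, y=2)
Total reachable: 6 (grid has 12 open cells total)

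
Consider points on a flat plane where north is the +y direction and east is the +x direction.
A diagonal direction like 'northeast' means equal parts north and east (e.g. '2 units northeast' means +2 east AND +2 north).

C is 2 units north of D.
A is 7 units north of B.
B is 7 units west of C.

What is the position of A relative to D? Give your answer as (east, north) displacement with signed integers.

Place D at the origin (east=0, north=0).
  C is 2 units north of D: delta (east=+0, north=+2); C at (east=0, north=2).
  B is 7 units west of C: delta (east=-7, north=+0); B at (east=-7, north=2).
  A is 7 units north of B: delta (east=+0, north=+7); A at (east=-7, north=9).
Therefore A relative to D: (east=-7, north=9).

Answer: A is at (east=-7, north=9) relative to D.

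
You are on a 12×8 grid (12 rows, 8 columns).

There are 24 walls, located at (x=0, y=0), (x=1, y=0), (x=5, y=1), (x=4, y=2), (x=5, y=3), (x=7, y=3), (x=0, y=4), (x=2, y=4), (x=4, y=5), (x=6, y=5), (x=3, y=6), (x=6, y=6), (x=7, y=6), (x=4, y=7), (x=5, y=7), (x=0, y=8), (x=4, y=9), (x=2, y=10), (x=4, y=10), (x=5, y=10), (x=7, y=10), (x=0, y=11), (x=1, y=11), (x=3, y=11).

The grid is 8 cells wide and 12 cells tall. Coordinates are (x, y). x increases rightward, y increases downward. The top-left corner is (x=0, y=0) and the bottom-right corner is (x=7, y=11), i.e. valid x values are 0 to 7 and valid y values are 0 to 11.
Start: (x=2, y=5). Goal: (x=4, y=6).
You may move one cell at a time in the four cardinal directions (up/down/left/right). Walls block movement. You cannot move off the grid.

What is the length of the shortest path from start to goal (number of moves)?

Answer: Shortest path length: 7

Derivation:
BFS from (x=2, y=5) until reaching (x=4, y=6):
  Distance 0: (x=2, y=5)
  Distance 1: (x=1, y=5), (x=3, y=5), (x=2, y=6)
  Distance 2: (x=1, y=4), (x=3, y=4), (x=0, y=5), (x=1, y=6), (x=2, y=7)
  Distance 3: (x=1, y=3), (x=3, y=3), (x=4, y=4), (x=0, y=6), (x=1, y=7), (x=3, y=7), (x=2, y=8)
  Distance 4: (x=1, y=2), (x=3, y=2), (x=0, y=3), (x=2, y=3), (x=4, y=3), (x=5, y=4), (x=0, y=7), (x=1, y=8), (x=3, y=8), (x=2, y=9)
  Distance 5: (x=1, y=1), (x=3, y=1), (x=0, y=2), (x=2, y=2), (x=6, y=4), (x=5, y=5), (x=4, y=8), (x=1, y=9), (x=3, y=9)
  Distance 6: (x=3, y=0), (x=0, y=1), (x=2, y=1), (x=4, y=1), (x=6, y=3), (x=7, y=4), (x=5, y=6), (x=5, y=8), (x=0, y=9), (x=1, y=10), (x=3, y=10)
  Distance 7: (x=2, y=0), (x=4, y=0), (x=6, y=2), (x=7, y=5), (x=4, y=6), (x=6, y=8), (x=5, y=9), (x=0, y=10)  <- goal reached here
One shortest path (7 moves): (x=2, y=5) -> (x=3, y=5) -> (x=3, y=4) -> (x=4, y=4) -> (x=5, y=4) -> (x=5, y=5) -> (x=5, y=6) -> (x=4, y=6)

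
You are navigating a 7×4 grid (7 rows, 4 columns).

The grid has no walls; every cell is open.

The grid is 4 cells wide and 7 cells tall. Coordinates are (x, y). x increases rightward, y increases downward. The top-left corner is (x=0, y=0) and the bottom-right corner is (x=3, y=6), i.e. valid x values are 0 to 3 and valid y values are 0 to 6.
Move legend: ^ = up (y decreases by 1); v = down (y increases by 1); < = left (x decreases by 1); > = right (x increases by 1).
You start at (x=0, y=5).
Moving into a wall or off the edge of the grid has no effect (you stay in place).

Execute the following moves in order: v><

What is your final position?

Answer: Final position: (x=0, y=6)

Derivation:
Start: (x=0, y=5)
  v (down): (x=0, y=5) -> (x=0, y=6)
  > (right): (x=0, y=6) -> (x=1, y=6)
  < (left): (x=1, y=6) -> (x=0, y=6)
Final: (x=0, y=6)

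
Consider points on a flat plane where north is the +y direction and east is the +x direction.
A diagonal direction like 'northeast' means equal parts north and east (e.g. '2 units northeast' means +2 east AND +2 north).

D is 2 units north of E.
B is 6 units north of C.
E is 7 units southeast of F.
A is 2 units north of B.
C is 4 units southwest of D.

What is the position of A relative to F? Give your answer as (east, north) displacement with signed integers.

Place F at the origin (east=0, north=0).
  E is 7 units southeast of F: delta (east=+7, north=-7); E at (east=7, north=-7).
  D is 2 units north of E: delta (east=+0, north=+2); D at (east=7, north=-5).
  C is 4 units southwest of D: delta (east=-4, north=-4); C at (east=3, north=-9).
  B is 6 units north of C: delta (east=+0, north=+6); B at (east=3, north=-3).
  A is 2 units north of B: delta (east=+0, north=+2); A at (east=3, north=-1).
Therefore A relative to F: (east=3, north=-1).

Answer: A is at (east=3, north=-1) relative to F.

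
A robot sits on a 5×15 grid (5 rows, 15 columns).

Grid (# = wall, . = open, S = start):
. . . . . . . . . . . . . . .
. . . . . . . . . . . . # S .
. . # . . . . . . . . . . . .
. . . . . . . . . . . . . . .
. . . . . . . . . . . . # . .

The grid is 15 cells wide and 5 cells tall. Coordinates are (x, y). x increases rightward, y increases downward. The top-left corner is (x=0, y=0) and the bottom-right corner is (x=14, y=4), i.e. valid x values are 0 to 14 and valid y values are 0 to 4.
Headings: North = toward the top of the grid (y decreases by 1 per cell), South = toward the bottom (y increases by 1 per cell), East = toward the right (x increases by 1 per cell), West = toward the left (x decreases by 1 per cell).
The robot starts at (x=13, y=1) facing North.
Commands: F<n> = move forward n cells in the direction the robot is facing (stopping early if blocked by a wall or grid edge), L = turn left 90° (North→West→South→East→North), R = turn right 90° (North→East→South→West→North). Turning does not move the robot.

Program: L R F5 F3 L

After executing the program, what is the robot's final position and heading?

Answer: Final position: (x=13, y=0), facing West

Derivation:
Start: (x=13, y=1), facing North
  L: turn left, now facing West
  R: turn right, now facing North
  F5: move forward 1/5 (blocked), now at (x=13, y=0)
  F3: move forward 0/3 (blocked), now at (x=13, y=0)
  L: turn left, now facing West
Final: (x=13, y=0), facing West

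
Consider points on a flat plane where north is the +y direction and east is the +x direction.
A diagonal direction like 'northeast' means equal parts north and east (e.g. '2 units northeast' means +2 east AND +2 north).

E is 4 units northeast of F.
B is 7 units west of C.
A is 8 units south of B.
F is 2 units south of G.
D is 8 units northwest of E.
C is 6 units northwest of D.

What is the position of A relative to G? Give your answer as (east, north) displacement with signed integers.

Answer: A is at (east=-17, north=8) relative to G.

Derivation:
Place G at the origin (east=0, north=0).
  F is 2 units south of G: delta (east=+0, north=-2); F at (east=0, north=-2).
  E is 4 units northeast of F: delta (east=+4, north=+4); E at (east=4, north=2).
  D is 8 units northwest of E: delta (east=-8, north=+8); D at (east=-4, north=10).
  C is 6 units northwest of D: delta (east=-6, north=+6); C at (east=-10, north=16).
  B is 7 units west of C: delta (east=-7, north=+0); B at (east=-17, north=16).
  A is 8 units south of B: delta (east=+0, north=-8); A at (east=-17, north=8).
Therefore A relative to G: (east=-17, north=8).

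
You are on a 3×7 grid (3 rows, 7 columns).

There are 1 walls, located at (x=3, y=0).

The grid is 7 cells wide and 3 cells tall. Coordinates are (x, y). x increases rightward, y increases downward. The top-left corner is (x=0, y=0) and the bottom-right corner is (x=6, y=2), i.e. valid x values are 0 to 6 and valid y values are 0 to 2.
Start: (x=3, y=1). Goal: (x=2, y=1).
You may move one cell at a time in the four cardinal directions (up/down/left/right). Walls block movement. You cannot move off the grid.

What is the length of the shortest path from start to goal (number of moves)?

Answer: Shortest path length: 1

Derivation:
BFS from (x=3, y=1) until reaching (x=2, y=1):
  Distance 0: (x=3, y=1)
  Distance 1: (x=2, y=1), (x=4, y=1), (x=3, y=2)  <- goal reached here
One shortest path (1 moves): (x=3, y=1) -> (x=2, y=1)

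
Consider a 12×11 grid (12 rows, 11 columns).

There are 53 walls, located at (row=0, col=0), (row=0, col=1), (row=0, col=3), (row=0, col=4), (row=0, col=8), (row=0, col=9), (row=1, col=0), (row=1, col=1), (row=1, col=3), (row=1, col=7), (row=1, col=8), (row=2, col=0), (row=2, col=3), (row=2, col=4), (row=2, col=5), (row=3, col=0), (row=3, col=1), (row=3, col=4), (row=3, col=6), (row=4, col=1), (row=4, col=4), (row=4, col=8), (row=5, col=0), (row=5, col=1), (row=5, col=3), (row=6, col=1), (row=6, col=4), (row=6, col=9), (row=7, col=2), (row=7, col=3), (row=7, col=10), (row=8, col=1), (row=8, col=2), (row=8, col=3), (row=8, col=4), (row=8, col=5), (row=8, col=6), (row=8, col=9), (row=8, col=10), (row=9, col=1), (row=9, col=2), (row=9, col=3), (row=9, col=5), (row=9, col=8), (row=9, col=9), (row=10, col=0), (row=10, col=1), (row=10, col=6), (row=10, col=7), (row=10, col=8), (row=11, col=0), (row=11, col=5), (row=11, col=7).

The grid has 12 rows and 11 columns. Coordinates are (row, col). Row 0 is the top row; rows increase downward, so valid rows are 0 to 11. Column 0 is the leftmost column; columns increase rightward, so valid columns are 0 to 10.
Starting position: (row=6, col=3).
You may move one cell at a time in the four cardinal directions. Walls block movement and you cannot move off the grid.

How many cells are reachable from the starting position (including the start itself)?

BFS flood-fill from (row=6, col=3):
  Distance 0: (row=6, col=3)
  Distance 1: (row=6, col=2)
  Distance 2: (row=5, col=2)
  Distance 3: (row=4, col=2)
  Distance 4: (row=3, col=2), (row=4, col=3)
  Distance 5: (row=2, col=2), (row=3, col=3)
  Distance 6: (row=1, col=2), (row=2, col=1)
  Distance 7: (row=0, col=2)
Total reachable: 11 (grid has 79 open cells total)

Answer: Reachable cells: 11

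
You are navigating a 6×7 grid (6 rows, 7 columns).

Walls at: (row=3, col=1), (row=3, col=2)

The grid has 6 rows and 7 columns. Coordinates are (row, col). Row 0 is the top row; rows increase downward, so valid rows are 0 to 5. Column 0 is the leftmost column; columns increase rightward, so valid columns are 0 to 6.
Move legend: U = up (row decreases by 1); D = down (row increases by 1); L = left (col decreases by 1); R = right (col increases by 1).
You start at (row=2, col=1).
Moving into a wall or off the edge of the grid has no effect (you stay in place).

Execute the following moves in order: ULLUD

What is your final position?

Start: (row=2, col=1)
  U (up): (row=2, col=1) -> (row=1, col=1)
  L (left): (row=1, col=1) -> (row=1, col=0)
  L (left): blocked, stay at (row=1, col=0)
  U (up): (row=1, col=0) -> (row=0, col=0)
  D (down): (row=0, col=0) -> (row=1, col=0)
Final: (row=1, col=0)

Answer: Final position: (row=1, col=0)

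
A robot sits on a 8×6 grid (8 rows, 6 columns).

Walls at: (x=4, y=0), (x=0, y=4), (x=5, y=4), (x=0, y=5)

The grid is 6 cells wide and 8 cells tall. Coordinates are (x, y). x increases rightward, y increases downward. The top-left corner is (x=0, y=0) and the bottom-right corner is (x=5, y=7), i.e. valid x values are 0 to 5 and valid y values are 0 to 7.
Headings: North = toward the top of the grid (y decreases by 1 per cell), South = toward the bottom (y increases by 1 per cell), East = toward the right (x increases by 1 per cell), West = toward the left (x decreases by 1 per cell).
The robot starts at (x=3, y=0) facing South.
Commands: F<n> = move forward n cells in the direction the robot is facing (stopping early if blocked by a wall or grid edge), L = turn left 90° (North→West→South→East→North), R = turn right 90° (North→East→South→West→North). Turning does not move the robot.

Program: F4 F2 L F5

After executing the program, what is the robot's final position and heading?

Answer: Final position: (x=5, y=6), facing East

Derivation:
Start: (x=3, y=0), facing South
  F4: move forward 4, now at (x=3, y=4)
  F2: move forward 2, now at (x=3, y=6)
  L: turn left, now facing East
  F5: move forward 2/5 (blocked), now at (x=5, y=6)
Final: (x=5, y=6), facing East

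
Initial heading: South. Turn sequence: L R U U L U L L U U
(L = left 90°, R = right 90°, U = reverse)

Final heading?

Start: South
  L (left (90° counter-clockwise)) -> East
  R (right (90° clockwise)) -> South
  U (U-turn (180°)) -> North
  U (U-turn (180°)) -> South
  L (left (90° counter-clockwise)) -> East
  U (U-turn (180°)) -> West
  L (left (90° counter-clockwise)) -> South
  L (left (90° counter-clockwise)) -> East
  U (U-turn (180°)) -> West
  U (U-turn (180°)) -> East
Final: East

Answer: Final heading: East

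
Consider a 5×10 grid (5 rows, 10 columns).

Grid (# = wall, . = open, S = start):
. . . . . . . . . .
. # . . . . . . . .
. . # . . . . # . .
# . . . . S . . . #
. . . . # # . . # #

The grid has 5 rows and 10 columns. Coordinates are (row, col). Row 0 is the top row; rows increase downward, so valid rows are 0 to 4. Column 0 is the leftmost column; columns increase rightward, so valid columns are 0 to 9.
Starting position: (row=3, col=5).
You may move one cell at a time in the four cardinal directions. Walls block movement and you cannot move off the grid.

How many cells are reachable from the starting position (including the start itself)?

BFS flood-fill from (row=3, col=5):
  Distance 0: (row=3, col=5)
  Distance 1: (row=2, col=5), (row=3, col=4), (row=3, col=6)
  Distance 2: (row=1, col=5), (row=2, col=4), (row=2, col=6), (row=3, col=3), (row=3, col=7), (row=4, col=6)
  Distance 3: (row=0, col=5), (row=1, col=4), (row=1, col=6), (row=2, col=3), (row=3, col=2), (row=3, col=8), (row=4, col=3), (row=4, col=7)
  Distance 4: (row=0, col=4), (row=0, col=6), (row=1, col=3), (row=1, col=7), (row=2, col=8), (row=3, col=1), (row=4, col=2)
  Distance 5: (row=0, col=3), (row=0, col=7), (row=1, col=2), (row=1, col=8), (row=2, col=1), (row=2, col=9), (row=4, col=1)
  Distance 6: (row=0, col=2), (row=0, col=8), (row=1, col=9), (row=2, col=0), (row=4, col=0)
  Distance 7: (row=0, col=1), (row=0, col=9), (row=1, col=0)
  Distance 8: (row=0, col=0)
Total reachable: 41 (grid has 41 open cells total)

Answer: Reachable cells: 41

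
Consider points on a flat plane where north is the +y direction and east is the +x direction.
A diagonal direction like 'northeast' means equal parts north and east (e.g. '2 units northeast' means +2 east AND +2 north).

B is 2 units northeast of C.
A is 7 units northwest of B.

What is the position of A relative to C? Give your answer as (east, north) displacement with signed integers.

Answer: A is at (east=-5, north=9) relative to C.

Derivation:
Place C at the origin (east=0, north=0).
  B is 2 units northeast of C: delta (east=+2, north=+2); B at (east=2, north=2).
  A is 7 units northwest of B: delta (east=-7, north=+7); A at (east=-5, north=9).
Therefore A relative to C: (east=-5, north=9).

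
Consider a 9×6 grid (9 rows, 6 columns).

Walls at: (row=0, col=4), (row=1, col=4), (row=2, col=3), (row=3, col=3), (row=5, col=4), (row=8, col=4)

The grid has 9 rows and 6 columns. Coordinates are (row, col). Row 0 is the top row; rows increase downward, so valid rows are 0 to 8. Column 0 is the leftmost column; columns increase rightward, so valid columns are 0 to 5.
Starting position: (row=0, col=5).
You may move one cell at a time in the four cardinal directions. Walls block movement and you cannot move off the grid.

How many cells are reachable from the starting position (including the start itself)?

Answer: Reachable cells: 48

Derivation:
BFS flood-fill from (row=0, col=5):
  Distance 0: (row=0, col=5)
  Distance 1: (row=1, col=5)
  Distance 2: (row=2, col=5)
  Distance 3: (row=2, col=4), (row=3, col=5)
  Distance 4: (row=3, col=4), (row=4, col=5)
  Distance 5: (row=4, col=4), (row=5, col=5)
  Distance 6: (row=4, col=3), (row=6, col=5)
  Distance 7: (row=4, col=2), (row=5, col=3), (row=6, col=4), (row=7, col=5)
  Distance 8: (row=3, col=2), (row=4, col=1), (row=5, col=2), (row=6, col=3), (row=7, col=4), (row=8, col=5)
  Distance 9: (row=2, col=2), (row=3, col=1), (row=4, col=0), (row=5, col=1), (row=6, col=2), (row=7, col=3)
  Distance 10: (row=1, col=2), (row=2, col=1), (row=3, col=0), (row=5, col=0), (row=6, col=1), (row=7, col=2), (row=8, col=3)
  Distance 11: (row=0, col=2), (row=1, col=1), (row=1, col=3), (row=2, col=0), (row=6, col=0), (row=7, col=1), (row=8, col=2)
  Distance 12: (row=0, col=1), (row=0, col=3), (row=1, col=0), (row=7, col=0), (row=8, col=1)
  Distance 13: (row=0, col=0), (row=8, col=0)
Total reachable: 48 (grid has 48 open cells total)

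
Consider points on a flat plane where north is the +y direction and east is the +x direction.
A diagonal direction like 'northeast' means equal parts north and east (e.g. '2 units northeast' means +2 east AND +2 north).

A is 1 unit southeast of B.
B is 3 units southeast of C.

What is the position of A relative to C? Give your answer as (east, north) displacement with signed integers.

Answer: A is at (east=4, north=-4) relative to C.

Derivation:
Place C at the origin (east=0, north=0).
  B is 3 units southeast of C: delta (east=+3, north=-3); B at (east=3, north=-3).
  A is 1 unit southeast of B: delta (east=+1, north=-1); A at (east=4, north=-4).
Therefore A relative to C: (east=4, north=-4).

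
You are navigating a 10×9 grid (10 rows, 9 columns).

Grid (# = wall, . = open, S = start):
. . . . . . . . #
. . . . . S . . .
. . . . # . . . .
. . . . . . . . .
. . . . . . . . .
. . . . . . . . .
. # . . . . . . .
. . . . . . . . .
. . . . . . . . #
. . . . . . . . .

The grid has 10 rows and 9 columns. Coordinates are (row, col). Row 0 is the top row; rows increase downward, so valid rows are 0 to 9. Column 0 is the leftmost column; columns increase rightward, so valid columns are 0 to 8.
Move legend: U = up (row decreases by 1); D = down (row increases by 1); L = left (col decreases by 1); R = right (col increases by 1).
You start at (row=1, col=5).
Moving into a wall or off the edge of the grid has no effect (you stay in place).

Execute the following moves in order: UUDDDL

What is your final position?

Answer: Final position: (row=3, col=4)

Derivation:
Start: (row=1, col=5)
  U (up): (row=1, col=5) -> (row=0, col=5)
  U (up): blocked, stay at (row=0, col=5)
  D (down): (row=0, col=5) -> (row=1, col=5)
  D (down): (row=1, col=5) -> (row=2, col=5)
  D (down): (row=2, col=5) -> (row=3, col=5)
  L (left): (row=3, col=5) -> (row=3, col=4)
Final: (row=3, col=4)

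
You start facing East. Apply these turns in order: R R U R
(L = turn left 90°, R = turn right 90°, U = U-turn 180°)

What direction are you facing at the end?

Answer: Final heading: South

Derivation:
Start: East
  R (right (90° clockwise)) -> South
  R (right (90° clockwise)) -> West
  U (U-turn (180°)) -> East
  R (right (90° clockwise)) -> South
Final: South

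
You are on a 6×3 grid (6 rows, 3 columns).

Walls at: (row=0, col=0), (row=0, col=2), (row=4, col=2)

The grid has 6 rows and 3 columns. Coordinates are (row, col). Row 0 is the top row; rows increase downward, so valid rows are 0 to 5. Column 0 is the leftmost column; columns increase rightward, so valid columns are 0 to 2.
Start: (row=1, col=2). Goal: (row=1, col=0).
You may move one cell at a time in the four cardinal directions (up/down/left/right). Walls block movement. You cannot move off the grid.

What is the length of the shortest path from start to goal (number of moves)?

BFS from (row=1, col=2) until reaching (row=1, col=0):
  Distance 0: (row=1, col=2)
  Distance 1: (row=1, col=1), (row=2, col=2)
  Distance 2: (row=0, col=1), (row=1, col=0), (row=2, col=1), (row=3, col=2)  <- goal reached here
One shortest path (2 moves): (row=1, col=2) -> (row=1, col=1) -> (row=1, col=0)

Answer: Shortest path length: 2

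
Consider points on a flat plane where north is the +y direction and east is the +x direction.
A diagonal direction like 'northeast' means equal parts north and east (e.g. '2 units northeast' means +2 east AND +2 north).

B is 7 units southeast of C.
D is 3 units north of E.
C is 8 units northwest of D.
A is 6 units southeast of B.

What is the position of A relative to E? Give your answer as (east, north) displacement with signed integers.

Answer: A is at (east=5, north=-2) relative to E.

Derivation:
Place E at the origin (east=0, north=0).
  D is 3 units north of E: delta (east=+0, north=+3); D at (east=0, north=3).
  C is 8 units northwest of D: delta (east=-8, north=+8); C at (east=-8, north=11).
  B is 7 units southeast of C: delta (east=+7, north=-7); B at (east=-1, north=4).
  A is 6 units southeast of B: delta (east=+6, north=-6); A at (east=5, north=-2).
Therefore A relative to E: (east=5, north=-2).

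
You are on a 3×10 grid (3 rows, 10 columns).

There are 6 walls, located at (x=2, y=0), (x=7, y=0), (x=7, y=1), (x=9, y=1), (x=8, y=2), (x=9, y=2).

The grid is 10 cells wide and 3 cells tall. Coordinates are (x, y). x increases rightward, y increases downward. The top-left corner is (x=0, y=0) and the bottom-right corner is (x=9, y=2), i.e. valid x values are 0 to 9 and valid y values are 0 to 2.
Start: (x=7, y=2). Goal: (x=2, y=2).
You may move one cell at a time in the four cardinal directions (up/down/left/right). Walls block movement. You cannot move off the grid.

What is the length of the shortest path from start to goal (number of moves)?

BFS from (x=7, y=2) until reaching (x=2, y=2):
  Distance 0: (x=7, y=2)
  Distance 1: (x=6, y=2)
  Distance 2: (x=6, y=1), (x=5, y=2)
  Distance 3: (x=6, y=0), (x=5, y=1), (x=4, y=2)
  Distance 4: (x=5, y=0), (x=4, y=1), (x=3, y=2)
  Distance 5: (x=4, y=0), (x=3, y=1), (x=2, y=2)  <- goal reached here
One shortest path (5 moves): (x=7, y=2) -> (x=6, y=2) -> (x=5, y=2) -> (x=4, y=2) -> (x=3, y=2) -> (x=2, y=2)

Answer: Shortest path length: 5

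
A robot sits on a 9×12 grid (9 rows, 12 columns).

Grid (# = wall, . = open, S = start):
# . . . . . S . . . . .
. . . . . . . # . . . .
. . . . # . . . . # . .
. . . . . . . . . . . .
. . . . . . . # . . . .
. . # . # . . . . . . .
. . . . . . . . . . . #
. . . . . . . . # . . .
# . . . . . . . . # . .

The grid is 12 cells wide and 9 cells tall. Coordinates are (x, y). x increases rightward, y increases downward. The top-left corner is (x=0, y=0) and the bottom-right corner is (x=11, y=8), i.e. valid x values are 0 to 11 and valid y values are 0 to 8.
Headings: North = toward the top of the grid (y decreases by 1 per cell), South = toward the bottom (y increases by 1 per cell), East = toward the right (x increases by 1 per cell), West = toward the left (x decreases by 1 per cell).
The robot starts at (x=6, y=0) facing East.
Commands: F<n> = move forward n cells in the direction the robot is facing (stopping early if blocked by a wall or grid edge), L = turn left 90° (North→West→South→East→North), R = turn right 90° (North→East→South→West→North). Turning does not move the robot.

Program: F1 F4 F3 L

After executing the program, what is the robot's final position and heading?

Start: (x=6, y=0), facing East
  F1: move forward 1, now at (x=7, y=0)
  F4: move forward 4, now at (x=11, y=0)
  F3: move forward 0/3 (blocked), now at (x=11, y=0)
  L: turn left, now facing North
Final: (x=11, y=0), facing North

Answer: Final position: (x=11, y=0), facing North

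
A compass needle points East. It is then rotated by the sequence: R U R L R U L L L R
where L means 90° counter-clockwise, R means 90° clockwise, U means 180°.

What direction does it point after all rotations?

Answer: Final heading: East

Derivation:
Start: East
  R (right (90° clockwise)) -> South
  U (U-turn (180°)) -> North
  R (right (90° clockwise)) -> East
  L (left (90° counter-clockwise)) -> North
  R (right (90° clockwise)) -> East
  U (U-turn (180°)) -> West
  L (left (90° counter-clockwise)) -> South
  L (left (90° counter-clockwise)) -> East
  L (left (90° counter-clockwise)) -> North
  R (right (90° clockwise)) -> East
Final: East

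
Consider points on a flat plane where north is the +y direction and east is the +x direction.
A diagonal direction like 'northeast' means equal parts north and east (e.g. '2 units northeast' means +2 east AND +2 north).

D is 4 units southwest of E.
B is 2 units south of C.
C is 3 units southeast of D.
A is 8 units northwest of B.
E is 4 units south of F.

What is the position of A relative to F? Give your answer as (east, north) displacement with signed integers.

Answer: A is at (east=-9, north=-5) relative to F.

Derivation:
Place F at the origin (east=0, north=0).
  E is 4 units south of F: delta (east=+0, north=-4); E at (east=0, north=-4).
  D is 4 units southwest of E: delta (east=-4, north=-4); D at (east=-4, north=-8).
  C is 3 units southeast of D: delta (east=+3, north=-3); C at (east=-1, north=-11).
  B is 2 units south of C: delta (east=+0, north=-2); B at (east=-1, north=-13).
  A is 8 units northwest of B: delta (east=-8, north=+8); A at (east=-9, north=-5).
Therefore A relative to F: (east=-9, north=-5).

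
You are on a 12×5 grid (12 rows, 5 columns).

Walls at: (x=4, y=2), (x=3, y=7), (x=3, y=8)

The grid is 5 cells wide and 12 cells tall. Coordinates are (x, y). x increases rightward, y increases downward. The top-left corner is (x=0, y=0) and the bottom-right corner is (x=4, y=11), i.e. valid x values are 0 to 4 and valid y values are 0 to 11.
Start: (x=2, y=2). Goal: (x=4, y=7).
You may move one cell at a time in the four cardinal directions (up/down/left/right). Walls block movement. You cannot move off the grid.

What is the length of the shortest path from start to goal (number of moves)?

Answer: Shortest path length: 7

Derivation:
BFS from (x=2, y=2) until reaching (x=4, y=7):
  Distance 0: (x=2, y=2)
  Distance 1: (x=2, y=1), (x=1, y=2), (x=3, y=2), (x=2, y=3)
  Distance 2: (x=2, y=0), (x=1, y=1), (x=3, y=1), (x=0, y=2), (x=1, y=3), (x=3, y=3), (x=2, y=4)
  Distance 3: (x=1, y=0), (x=3, y=0), (x=0, y=1), (x=4, y=1), (x=0, y=3), (x=4, y=3), (x=1, y=4), (x=3, y=4), (x=2, y=5)
  Distance 4: (x=0, y=0), (x=4, y=0), (x=0, y=4), (x=4, y=4), (x=1, y=5), (x=3, y=5), (x=2, y=6)
  Distance 5: (x=0, y=5), (x=4, y=5), (x=1, y=6), (x=3, y=6), (x=2, y=7)
  Distance 6: (x=0, y=6), (x=4, y=6), (x=1, y=7), (x=2, y=8)
  Distance 7: (x=0, y=7), (x=4, y=7), (x=1, y=8), (x=2, y=9)  <- goal reached here
One shortest path (7 moves): (x=2, y=2) -> (x=3, y=2) -> (x=3, y=3) -> (x=4, y=3) -> (x=4, y=4) -> (x=4, y=5) -> (x=4, y=6) -> (x=4, y=7)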